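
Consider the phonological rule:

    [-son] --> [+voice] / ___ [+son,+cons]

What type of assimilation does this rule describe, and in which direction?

The structural change is [+voice], and the conditioning segment [+son,+cons] (a sonorant consonant) is itself voiced, so the target comes to share the voicing of its neighbour — voicing assimilation.
Since the environment is written after the underscore, the trigger follows the target; the direction is regressive.

regressive voicing assimilation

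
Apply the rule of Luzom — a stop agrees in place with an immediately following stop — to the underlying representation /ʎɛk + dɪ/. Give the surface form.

[ʎɛtdɪ]

/k/ is a voiceless velar stop. The following trigger /d/ is alveolar, so /k/ must become alveolar as well.
A voiceless alveolar stop is [t], so the surface segment is [t].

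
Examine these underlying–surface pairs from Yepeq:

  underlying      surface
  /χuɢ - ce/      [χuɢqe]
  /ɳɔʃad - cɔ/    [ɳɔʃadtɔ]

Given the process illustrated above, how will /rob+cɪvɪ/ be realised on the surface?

The data show progressive place assimilation: /c/ → [q] after /ɢ/; /c/ → [t] after /d/. In each pair only place changes, matching the preceding consonant, while manner and voice stay constant.
The rule targets /c/ (voiceless palatal stop), which sits after the trigger /b/ (bilabial).
Changing only its place to bilabial gives [p] — the voiceless bilabial stop.

[robpɪvɪ]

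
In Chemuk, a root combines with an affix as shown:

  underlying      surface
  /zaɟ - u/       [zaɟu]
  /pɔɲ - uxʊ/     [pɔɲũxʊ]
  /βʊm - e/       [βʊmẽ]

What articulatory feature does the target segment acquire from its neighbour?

The vowel /u/ surfaces as nasalised [ũ] next to the preceding nasal /ɲ/ — it has acquired the [+nasal] feature of its neighbour.
The other form shows the same pattern: /e/ → [ẽ] after /m/ — each time a vowel is nasalised next to a preceding nasal.
No change occurs in [zaɟu] because the vowel at the boundary is adjacent to an oral consonant, not a nasal (/u/ next to /ɟ/).

nasality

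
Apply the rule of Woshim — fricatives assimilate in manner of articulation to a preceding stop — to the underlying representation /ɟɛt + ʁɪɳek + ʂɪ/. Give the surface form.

[ɟɛtɢɪɳekʈɪ]

/ʁ/ is a voiced uvular fricative. The preceding trigger /t/ is a stop, so /ʁ/ must become a stop as well.
The voiced uvular stop is [ɢ], so /ʁ/ → [ɢ].
The same rule applies at the second boundary: /ʂ/ → [ʈ] next to /k/.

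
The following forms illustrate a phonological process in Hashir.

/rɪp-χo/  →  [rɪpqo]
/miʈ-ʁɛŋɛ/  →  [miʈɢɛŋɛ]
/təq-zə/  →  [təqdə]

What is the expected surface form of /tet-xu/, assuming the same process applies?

[tetku]

The data show progressive manner assimilation: /χ/ → [q] after /p/; /ʁ/ → [ɢ] after /ʈ/; /z/ → [d] after /q/. In each pair only manner changes, matching the preceding consonant, while place and voice stay constant.
/x/ is a voiceless velar fricative. The preceding trigger /t/ is a stop, so /x/ must become a stop as well.
A voiceless velar stop is [k], so the surface segment is [k].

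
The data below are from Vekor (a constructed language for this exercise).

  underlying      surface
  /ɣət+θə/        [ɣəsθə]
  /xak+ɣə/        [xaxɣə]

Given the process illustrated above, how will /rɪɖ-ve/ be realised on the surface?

[rɪʐve]

The data show regressive manner assimilation: /t/ → [s] before /θ/; /k/ → [x] before /ɣ/. In each pair only manner changes, matching the following consonant, while place and voice stay constant.
The rule targets /ɖ/ (voiced retroflex stop), which sits before the trigger /v/ (fricative).
The voiced retroflex fricative is [ʐ], so /ɖ/ → [ʐ].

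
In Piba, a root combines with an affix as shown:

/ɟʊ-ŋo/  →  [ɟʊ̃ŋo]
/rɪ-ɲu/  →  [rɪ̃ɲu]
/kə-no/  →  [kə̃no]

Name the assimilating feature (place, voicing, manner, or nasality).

nasality

The vowel /ʊ/ surfaces as nasalised [ʊ̃] next to the following nasal /ŋ/ — it has acquired the [+nasal] feature of its neighbour.
The other forms show the same pattern: /ɪ/ → [ɪ̃] before /ɲ/; /ə/ → [ə̃] before /n/ — each time a vowel is nasalised next to a following nasal.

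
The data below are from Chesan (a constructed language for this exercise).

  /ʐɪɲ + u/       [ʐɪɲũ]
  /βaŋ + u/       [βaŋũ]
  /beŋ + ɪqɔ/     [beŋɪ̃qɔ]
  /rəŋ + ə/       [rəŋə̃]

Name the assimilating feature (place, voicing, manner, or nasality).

The vowel /u/ surfaces as nasalised [ũ] next to the preceding nasal /ɲ/ — it has acquired the [+nasal] feature of its neighbour.
Likewise in the remaining data: /u/ → [ũ] after /ŋ/; /ɪ/ → [ɪ̃] after /ŋ/; /ə/ → [ə̃] after /ŋ/ — each time a vowel is nasalised next to a preceding nasal.

nasality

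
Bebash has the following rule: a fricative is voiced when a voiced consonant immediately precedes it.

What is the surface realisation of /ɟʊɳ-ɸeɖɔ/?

The rule targets /ɸ/ (voiceless bilabial fricative), which sits after the trigger /ɳ/ (voiced).
The voiced bilabial fricative is [β], so /ɸ/ → [β].

[ɟʊɳβeɖɔ]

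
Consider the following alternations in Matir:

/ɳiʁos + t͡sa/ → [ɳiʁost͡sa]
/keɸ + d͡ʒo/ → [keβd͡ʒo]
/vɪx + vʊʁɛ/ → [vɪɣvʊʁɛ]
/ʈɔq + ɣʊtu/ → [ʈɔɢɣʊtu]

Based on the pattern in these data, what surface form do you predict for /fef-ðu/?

The data show regressive voicing assimilation: /ɸ/ → [β] before /d͡ʒ/; /x/ → [ɣ] before /v/; /q/ → [ɢ] before /ɣ/. In each pair only voicing changes, matching the following consonant, while place and manner stay constant.
Nothing changes in [ɳiʁost͡sa]: there the adjacent consonants already agree in voicing (/s/ and /t͡s/ are both voiceless), so this form is consistent with the same rule.
The rule targets /f/ (voiceless labiodental fricative), which sits before the trigger /ð/ (voiced).
The voiced labiodental fricative is [v], so /f/ → [v].

[fevðu]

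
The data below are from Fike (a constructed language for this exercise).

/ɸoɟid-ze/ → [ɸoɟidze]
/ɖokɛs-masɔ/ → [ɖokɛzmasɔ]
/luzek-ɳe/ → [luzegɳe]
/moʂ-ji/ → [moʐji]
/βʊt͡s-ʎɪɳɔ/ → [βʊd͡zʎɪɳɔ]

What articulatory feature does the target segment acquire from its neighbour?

voicing

The segment that alternates is /s/, which surfaces as [z] when adjacent to /m/.
/s/ is voiceless while /m/ is voiced; the output [z] is voiced, matching the trigger — so the feature that spreads is voicing.
The same holds elsewhere in the data: /k/ → [g] before /ɳ/ (voiceless → voiced, matching voiced); /ʂ/ → [ʐ] before /j/ (voiceless → voiced, matching voiced); /t͡s/ → [d͡z] before /ʎ/ (voiceless → voiced, matching voiced) — only voicing changes, and always toward the following segment.
Nothing changes in [ɸoɟidze]: there the adjacent consonants already agree in voicing (/d/ and /z/ are both voiced), so this form is consistent with the same rule.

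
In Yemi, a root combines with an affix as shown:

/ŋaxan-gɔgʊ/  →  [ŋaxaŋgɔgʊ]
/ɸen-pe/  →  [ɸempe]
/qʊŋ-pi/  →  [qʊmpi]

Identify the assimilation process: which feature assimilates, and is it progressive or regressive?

regressive place assimilation

Underlying /n/ is realised as [ŋ] next to /g/; /g/ itself does not change.
The change alveolar → velar matches the place of the following /g/, identifying this as place assimilation.
Manner and voice are unchanged, so the assimilation is partial, not total.
Checking the remaining alternations: /n/ → [m] before /p/ (alveolar → bilabial, matching bilabial); /ŋ/ → [m] before /p/ (velar → bilabial, matching bilabial) — only place changes, and always toward the following segment.
The trigger is the following segment, so the direction is regressive (anticipatory).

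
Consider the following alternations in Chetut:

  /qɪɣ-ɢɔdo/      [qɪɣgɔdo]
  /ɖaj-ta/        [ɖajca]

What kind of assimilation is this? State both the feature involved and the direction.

Comparing underlying and surface forms, /ɢ/ → [g] is the alternation; the neighbouring /ɣ/ is constant.
/ɢ/ is uvular while /ɣ/ is velar; the output [g] is velar, matching the trigger — so the feature that spreads is place.
Manner and voice are unchanged, so the assimilation is partial, not total.
The other alternating form patterns the same way: /t/ → [c] after /j/ (alveolar → palatal, matching palatal) — only place changes, and always toward the preceding segment.
Since the segment that changes follows the conditioning segment, the assimilation is progressive.

progressive place assimilation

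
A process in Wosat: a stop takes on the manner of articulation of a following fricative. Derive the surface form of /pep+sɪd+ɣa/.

The rule targets /p/ (voiceless bilabial stop), which sits before the trigger /s/ (fricative).
Changing only its manner to fricative gives [ɸ] — the voiceless bilabial fricative.
At the second juncture, /d/ likewise becomes [z] adjacent to /ɣ/.

[peɸsɪzɣa]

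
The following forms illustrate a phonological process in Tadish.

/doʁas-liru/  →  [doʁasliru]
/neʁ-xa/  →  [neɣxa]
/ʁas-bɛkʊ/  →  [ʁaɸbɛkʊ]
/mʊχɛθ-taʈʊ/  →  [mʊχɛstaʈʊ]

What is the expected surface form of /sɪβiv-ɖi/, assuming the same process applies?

[sɪβiʐɖi]

The data show regressive place assimilation: /ʁ/ → [ɣ] before /x/; /s/ → [ɸ] before /b/; /θ/ → [s] before /t/. In each pair only place changes, matching the following consonant, while manner and voice stay constant.
Nothing changes in [doʁasliru]: there the adjacent consonants already agree in place (/s/ and /l/ are both alveolar), so this form is consistent with the same rule.
/v/ is a voiced labiodental fricative. The following trigger /ɖ/ is retroflex, so /v/ must become retroflex as well.
The voiced retroflex fricative is [ʐ], so /v/ → [ʐ].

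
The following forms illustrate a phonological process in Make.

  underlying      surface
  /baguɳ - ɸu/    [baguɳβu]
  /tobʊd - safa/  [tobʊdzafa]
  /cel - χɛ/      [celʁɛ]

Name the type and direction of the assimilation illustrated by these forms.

progressive voicing assimilation

Comparing underlying and surface forms, /ɸ/ → [β] is the alternation; the neighbouring /ɳ/ is constant.
The change voiceless → voiced matches the voicing of the preceding /ɳ/, identifying this as voicing assimilation.
Place and manner are unchanged, so the assimilation is partial, not total.
The other alternating forms pattern the same way: /s/ → [z] after /d/ (voiceless → voiced, matching voiced); /χ/ → [ʁ] after /l/ (voiceless → voiced, matching voiced) — only voicing changes, and always toward the preceding segment.
The trigger is the preceding segment, so the direction is progressive (perseverative).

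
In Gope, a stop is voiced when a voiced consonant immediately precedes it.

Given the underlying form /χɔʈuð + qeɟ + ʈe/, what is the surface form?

[χɔʈuðɢeɟɖe]

/q/ is a voiceless uvular stop. The preceding trigger /ð/ is voiced, so /q/ must become voiced as well.
Changing only its voicing to voiced gives [ɢ] — the voiced uvular stop.
At the second juncture, /ʈ/ likewise becomes [ɖ] adjacent to /ɟ/.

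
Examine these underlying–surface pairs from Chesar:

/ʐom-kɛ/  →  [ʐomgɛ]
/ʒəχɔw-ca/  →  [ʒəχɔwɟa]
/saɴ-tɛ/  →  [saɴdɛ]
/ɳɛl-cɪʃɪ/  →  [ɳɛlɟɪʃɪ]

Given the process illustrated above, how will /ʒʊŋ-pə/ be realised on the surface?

The data show progressive voicing assimilation: /k/ → [g] after /m/; /c/ → [ɟ] after /w/; /t/ → [d] after /ɴ/; /c/ → [ɟ] after /l/. In each pair only voicing changes, matching the preceding consonant, while place and manner stay constant.
/p/ is a voiceless bilabial stop. The preceding trigger /ŋ/ is voiced, so /p/ must become voiced as well.
The voiced bilabial stop is [b], so /p/ → [b].

[ʒʊŋbə]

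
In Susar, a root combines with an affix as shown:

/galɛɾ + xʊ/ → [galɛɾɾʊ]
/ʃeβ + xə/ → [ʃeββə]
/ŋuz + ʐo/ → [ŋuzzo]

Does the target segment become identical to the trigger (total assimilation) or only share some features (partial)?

total assimilation

The segment that alternates is /x/, which surfaces as [ɾ] when adjacent to /ɾ/.
The output [ɾ] is identical to the trigger /ɾ/ — every feature (place, manner, voicing) has been copied — so this is total assimilation.
The other forms behave the same way: /x/ → [β] after /β/; /ʐ/ → [z] after /z/ — in each case the output is a copy of the preceding consonant.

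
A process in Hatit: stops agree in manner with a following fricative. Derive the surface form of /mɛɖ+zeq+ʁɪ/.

/ɖ/ is a voiced retroflex stop. The following trigger /z/ is a fricative, so /ɖ/ must become a fricative as well.
The voiced retroflex fricative is [ʐ], so /ɖ/ → [ʐ].
The same rule applies at the second boundary: /q/ → [χ] next to /ʁ/.

[mɛʐzeχʁɪ]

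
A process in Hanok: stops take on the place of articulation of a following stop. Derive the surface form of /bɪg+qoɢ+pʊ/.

/g/ is a voiced velar stop. The following trigger /q/ is uvular, so /g/ must become uvular as well.
The voiced uvular stop is [ɢ], so /g/ → [ɢ].
The same rule applies at the second boundary: /ɢ/ → [b] next to /p/.

[bɪɢqobpʊ]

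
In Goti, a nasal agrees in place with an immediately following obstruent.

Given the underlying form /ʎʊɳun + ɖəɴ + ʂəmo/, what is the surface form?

[ʎʊɳuɳɖəɳʂəmo]

The rule targets /n/ (voiced alveolar nasal), which sits before the trigger /ɖ/ (retroflex).
A voiced retroflex nasal is [ɳ], so the surface segment is [ɳ].
The same rule applies at the second boundary: /ɴ/ → [ɳ] next to /ʂ/.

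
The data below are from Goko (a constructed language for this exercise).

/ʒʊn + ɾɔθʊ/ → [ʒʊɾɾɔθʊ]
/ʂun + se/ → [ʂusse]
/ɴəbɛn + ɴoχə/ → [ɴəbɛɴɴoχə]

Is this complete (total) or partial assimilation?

total assimilation

The segment that alternates is /n/, which surfaces as [s] when adjacent to /s/.
The output [s] is identical to the trigger /s/ — every feature (place, manner, voicing) has been copied — so this is total assimilation.
The other forms behave the same way: /n/ → [ɾ] before /ɾ/; /n/ → [ɴ] before /ɴ/ — in each case the output is a copy of the following consonant.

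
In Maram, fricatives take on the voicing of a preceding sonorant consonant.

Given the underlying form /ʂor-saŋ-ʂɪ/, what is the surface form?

The rule targets /s/ (voiceless alveolar fricative), which sits after the trigger /r/ (voiced).
The voiced alveolar fricative is [z], so /s/ → [z].
The same rule applies at the second boundary: /ʂ/ → [ʐ] next to /ŋ/.

[ʂorzaŋʐɪ]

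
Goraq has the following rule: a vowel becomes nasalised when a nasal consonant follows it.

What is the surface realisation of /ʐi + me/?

The vowel /i/ is adjacent to the following nasal /m/, so it acquires [+nasal] and surfaces as [ĩ].

[ʐĩme]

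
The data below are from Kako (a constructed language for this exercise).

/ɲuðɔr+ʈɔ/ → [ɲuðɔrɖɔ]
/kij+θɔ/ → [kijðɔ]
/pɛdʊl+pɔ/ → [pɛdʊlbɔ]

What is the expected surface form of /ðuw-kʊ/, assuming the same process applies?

The data show progressive voicing assimilation: /ʈ/ → [ɖ] after /r/; /θ/ → [ð] after /j/; /p/ → [b] after /l/. In each pair only voicing changes, matching the preceding consonant, while place and manner stay constant.
/k/ is a voiceless velar stop. The preceding trigger /w/ is voiced, so /k/ must become voiced as well.
A voiced velar stop is [g], so the surface segment is [g].

[ðuwgʊ]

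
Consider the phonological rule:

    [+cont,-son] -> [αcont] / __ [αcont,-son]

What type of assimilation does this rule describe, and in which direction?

The rule copies [cont] (continuancy) from the environment onto the target fricatives; since [±cont] encodes the stop/fricative manner contrast, the assimilating dimension is manner.
The conditioning segment sits to the right of the focus bar, meaning the trigger follows the segment that changes — regressive assimilation.

regressive manner assimilation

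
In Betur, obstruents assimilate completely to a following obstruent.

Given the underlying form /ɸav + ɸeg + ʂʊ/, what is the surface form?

[ɸaɸɸeʂʂʊ]

/v/ is the segment targeted by the rule; it sits immediately before /ɸ/, so it assimilates completely and surfaces as [ɸ].
The same rule applies at the second boundary: /g/ → [ʂ] next to /ʂ/.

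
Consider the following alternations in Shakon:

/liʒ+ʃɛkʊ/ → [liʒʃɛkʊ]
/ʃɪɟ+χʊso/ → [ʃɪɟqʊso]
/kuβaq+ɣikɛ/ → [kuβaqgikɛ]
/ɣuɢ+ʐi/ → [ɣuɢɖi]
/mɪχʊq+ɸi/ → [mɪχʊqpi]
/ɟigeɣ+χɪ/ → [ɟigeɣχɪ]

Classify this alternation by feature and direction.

The segment that alternates is /χ/, which surfaces as [q] when adjacent to /ɟ/.
/χ/ is a fricative while /ɟ/ is a stop; the output [q] is a stop, matching the trigger — so the feature that spreads is manner.
Place and voice are unchanged, so the assimilation is partial, not total.
The other alternating forms pattern the same way: /ɣ/ → [g] after /q/ (fricative → stop, matching a stop); /ʐ/ → [ɖ] after /ɢ/ (fricative → stop, matching a stop); /ɸ/ → [p] after /q/ (fricative → stop, matching a stop) — only manner changes, and always toward the preceding segment.
No alternation appears in [liʒʃɛkʊ], [ɟigeɣχɪ]: there the adjacent consonants already agree in manner (/ʃ/ and /ʒ/ are both fricatives; /χ/ and /ɣ/ are both fricatives), so these forms are consistent with the same rule.
Since the segment that changes follows the conditioning segment, the assimilation is progressive.

progressive manner assimilation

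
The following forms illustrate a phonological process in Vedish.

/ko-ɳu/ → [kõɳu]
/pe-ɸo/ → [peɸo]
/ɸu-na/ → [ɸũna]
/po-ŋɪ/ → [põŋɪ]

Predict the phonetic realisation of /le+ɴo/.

The data show regressive nasality assimilation (vowel nasalisation): /o/ → [õ] before /ɳ/; /u/ → [ũ] before /n/; /o/ → [õ] before /ŋ/ — a vowel is nasalised by an immediately following nasal consonant.
No change occurs in [peɸo] because the vowel at the boundary is adjacent to an oral consonant, not a nasal (/e/ next to /ɸ/).
The vowel /e/ is adjacent to the following nasal /ɴ/, so it acquires [+nasal] and surfaces as [ẽ].

[lẽɴo]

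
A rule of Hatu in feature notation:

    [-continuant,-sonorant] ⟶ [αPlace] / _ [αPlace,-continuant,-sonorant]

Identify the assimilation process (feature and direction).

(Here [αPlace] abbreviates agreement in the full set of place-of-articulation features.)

The shared variable α links the value of the place features (abbreviated [Place]) on the target to the same value on the neighbouring segment, so place is the feature that assimilates.
The conditioning segment sits to the right of the focus bar, meaning the trigger follows the segment that changes — regressive assimilation.

regressive place assimilation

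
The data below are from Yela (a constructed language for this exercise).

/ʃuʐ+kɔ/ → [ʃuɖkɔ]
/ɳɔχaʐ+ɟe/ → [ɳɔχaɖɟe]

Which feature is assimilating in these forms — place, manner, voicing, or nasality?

manner

The segment that alternates is /ʐ/, which surfaces as [ɖ] when adjacent to /k/.
/ʐ/ is a fricative while /k/ is a stop; the output [ɖ] is a stop, matching the trigger — so the feature that spreads is manner.
Checking the remaining alternation: /ʐ/ → [ɖ] before /ɟ/ (fricative → stop, matching a stop) — only manner changes, and always toward the following segment.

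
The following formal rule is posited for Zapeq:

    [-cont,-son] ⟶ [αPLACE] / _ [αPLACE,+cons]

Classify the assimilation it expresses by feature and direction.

The shared variable α links the value of the place features (abbreviated [PLACE]) on the target to the same value on the neighbouring segment, so place is the feature that assimilates.
Since the environment is written after the underscore, the trigger follows the target; the direction is regressive.

regressive place assimilation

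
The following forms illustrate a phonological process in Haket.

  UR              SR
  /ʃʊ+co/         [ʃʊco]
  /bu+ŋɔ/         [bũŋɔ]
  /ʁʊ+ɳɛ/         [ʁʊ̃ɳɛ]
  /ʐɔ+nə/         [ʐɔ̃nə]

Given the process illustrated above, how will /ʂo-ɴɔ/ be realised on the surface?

The data show regressive nasality assimilation (vowel nasalisation): /u/ → [ũ] before /ŋ/; /ʊ/ → [ʊ̃] before /ɳ/; /ɔ/ → [ɔ̃] before /n/ — a vowel is nasalised by an immediately following nasal consonant.
No change occurs in [ʃʊco] because the vowel at the boundary is adjacent to an oral consonant, not a nasal (/ʊ/ next to /c/).
The vowel /o/ is adjacent to the following nasal /ɴ/, so it acquires [+nasal] and surfaces as [õ].

[ʂõɴɔ]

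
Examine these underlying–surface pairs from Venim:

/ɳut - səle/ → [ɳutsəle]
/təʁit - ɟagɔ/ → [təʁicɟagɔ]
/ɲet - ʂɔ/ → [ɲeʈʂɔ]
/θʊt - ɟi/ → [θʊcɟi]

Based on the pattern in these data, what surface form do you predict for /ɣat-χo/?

[ɣaqχo]

The data show regressive place assimilation: /t/ → [c] before /ɟ/; /t/ → [ʈ] before /ʂ/. In each pair only place changes, matching the following consonant, while manner and voice stay constant.
Nothing changes in [ɳutsəle]: there the adjacent consonants already agree in place (/t/ and /s/ are both alveolar), so this form is consistent with the same rule.
The rule targets /t/ (voiceless alveolar stop), which sits before the trigger /χ/ (uvular).
Changing only its place to uvular gives [q] — the voiceless uvular stop.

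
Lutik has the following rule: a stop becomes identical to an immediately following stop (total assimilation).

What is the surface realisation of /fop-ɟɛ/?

[foɟɟɛ]

/p/ is the segment targeted by the rule; it sits immediately before /ɟ/, so it assimilates completely and surfaces as [ɟ].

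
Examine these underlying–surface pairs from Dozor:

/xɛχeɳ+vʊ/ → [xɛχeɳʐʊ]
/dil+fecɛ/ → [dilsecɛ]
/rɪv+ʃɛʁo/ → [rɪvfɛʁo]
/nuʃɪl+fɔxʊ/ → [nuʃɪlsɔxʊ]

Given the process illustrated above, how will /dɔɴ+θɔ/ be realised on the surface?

[dɔɴχɔ]

The data show progressive place assimilation: /v/ → [ʐ] after /ɳ/; /f/ → [s] after /l/; /ʃ/ → [f] after /v/. In each pair only place changes, matching the preceding consonant, while manner and voice stay constant.
/θ/ is a voiceless dental fricative. The preceding trigger /ɴ/ is uvular, so /θ/ must become uvular as well.
Changing only its place to uvular gives [χ] — the voiceless uvular fricative.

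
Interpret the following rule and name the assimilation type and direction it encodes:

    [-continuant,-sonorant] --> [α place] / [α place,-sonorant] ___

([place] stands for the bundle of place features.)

The rule copies the place features (abbreviated [place]) from the environment onto the target, so the assimilating feature is place.
The conditioning segment sits to the left of the focus bar, meaning the trigger precedes the segment that changes — progressive assimilation.

progressive place assimilation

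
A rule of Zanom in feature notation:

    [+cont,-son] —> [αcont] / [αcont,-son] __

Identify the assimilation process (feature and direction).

The rule copies [cont] (continuancy) from the environment onto the target fricatives; since [±cont] encodes the stop/fricative manner contrast, the assimilating dimension is manner.
Since the environment is written before the underscore, the trigger precedes the target; the direction is progressive.

progressive manner assimilation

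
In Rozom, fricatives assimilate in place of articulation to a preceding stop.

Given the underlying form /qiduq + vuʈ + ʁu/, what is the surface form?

[qiduqʁuʈʐu]

The rule targets /v/ (voiced labiodental fricative), which sits after the trigger /q/ (uvular).
The voiced uvular fricative is [ʁ], so /v/ → [ʁ].
At the second juncture, /ʁ/ likewise becomes [ʐ] adjacent to /ʈ/.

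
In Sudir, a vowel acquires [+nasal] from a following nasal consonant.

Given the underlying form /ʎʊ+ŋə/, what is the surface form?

[ʎʊ̃ŋə]

The vowel /ʊ/ is adjacent to the following nasal /ŋ/, so it acquires [+nasal] and surfaces as [ʊ̃].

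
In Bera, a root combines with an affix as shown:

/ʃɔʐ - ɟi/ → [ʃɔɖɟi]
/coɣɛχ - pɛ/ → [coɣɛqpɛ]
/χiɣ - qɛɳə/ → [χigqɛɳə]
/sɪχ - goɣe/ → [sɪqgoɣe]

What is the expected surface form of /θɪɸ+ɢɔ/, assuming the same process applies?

The data show regressive manner assimilation: /ʐ/ → [ɖ] before /ɟ/; /χ/ → [q] before /p/; /ɣ/ → [g] before /q/; /χ/ → [q] before /g/. In each pair only manner changes, matching the following consonant, while place and voice stay constant.
/ɸ/ is a voiceless bilabial fricative. The following trigger /ɢ/ is a stop, so /ɸ/ must become a stop as well.
The voiceless bilabial stop is [p], so /ɸ/ → [p].

[θɪpɢɔ]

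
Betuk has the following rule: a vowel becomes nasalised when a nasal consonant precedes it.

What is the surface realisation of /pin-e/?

[pinẽ]

The vowel /e/ is adjacent to the preceding nasal /n/, so it acquires [+nasal] and surfaces as [ẽ].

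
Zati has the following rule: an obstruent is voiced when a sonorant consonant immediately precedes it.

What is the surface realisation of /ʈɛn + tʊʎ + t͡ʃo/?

[ʈɛndʊʎd͡ʒo]

The rule targets /t/ (voiceless alveolar stop), which sits after the trigger /n/ (voiced).
The voiced alveolar stop is [d], so /t/ → [d].
At the second juncture, /t͡ʃ/ likewise becomes [d͡ʒ] adjacent to /ʎ/.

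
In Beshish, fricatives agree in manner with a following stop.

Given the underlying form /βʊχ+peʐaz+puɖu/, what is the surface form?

/χ/ is a voiceless uvular fricative. The following trigger /p/ is a stop, so /χ/ must become a stop as well.
A voiceless uvular stop is [q], so the surface segment is [q].
The same rule applies at the second boundary: /z/ → [d] next to /p/.

[βʊqpeʐadpuɖu]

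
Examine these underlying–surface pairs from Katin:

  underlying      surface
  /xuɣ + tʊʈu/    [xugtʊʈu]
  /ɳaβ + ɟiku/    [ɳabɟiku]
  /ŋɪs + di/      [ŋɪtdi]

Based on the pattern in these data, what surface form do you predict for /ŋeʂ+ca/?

[ŋeʈca]

The data show regressive manner assimilation: /ɣ/ → [g] before /t/; /β/ → [b] before /ɟ/; /s/ → [t] before /d/. In each pair only manner changes, matching the following consonant, while place and voice stay constant.
/ʂ/ is a voiceless retroflex fricative. The following trigger /c/ is a stop, so /ʂ/ must become a stop as well.
Changing only its manner to stop gives [ʈ] — the voiceless retroflex stop.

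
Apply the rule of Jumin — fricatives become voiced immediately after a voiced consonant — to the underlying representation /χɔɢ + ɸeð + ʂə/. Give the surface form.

/ɸ/ is a voiceless bilabial fricative. The preceding trigger /ɢ/ is voiced, so /ɸ/ must become voiced as well.
A voiced bilabial fricative is [β], so the surface segment is [β].
At the second juncture, /ʂ/ likewise becomes [ʐ] adjacent to /ð/.

[χɔɢβeðʐə]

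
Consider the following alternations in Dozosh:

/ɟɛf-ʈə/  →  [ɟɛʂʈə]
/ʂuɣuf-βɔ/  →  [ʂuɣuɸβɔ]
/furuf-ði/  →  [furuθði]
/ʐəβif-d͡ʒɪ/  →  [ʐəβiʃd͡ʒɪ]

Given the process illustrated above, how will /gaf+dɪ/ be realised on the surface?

[gasdɪ]

The data show regressive place assimilation: /f/ → [ʂ] before /ʈ/; /f/ → [ɸ] before /β/; /f/ → [θ] before /ð/; /f/ → [ʃ] before /d͡ʒ/. In each pair only place changes, matching the following consonant, while manner and voice stay constant.
The rule targets /f/ (voiceless labiodental fricative), which sits before the trigger /d/ (alveolar).
The voiceless alveolar fricative is [s], so /f/ → [s].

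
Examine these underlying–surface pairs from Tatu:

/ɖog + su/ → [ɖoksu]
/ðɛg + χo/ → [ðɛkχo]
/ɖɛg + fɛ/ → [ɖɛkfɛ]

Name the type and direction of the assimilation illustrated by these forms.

regressive voicing assimilation

Underlying /g/ is realised as [k] next to /s/; /s/ itself does not change.
The change voiced → voiceless matches the voicing of the following /s/, identifying this as voicing assimilation.
Place and manner are unchanged, so the assimilation is partial, not total.
Checking the remaining alternations: /g/ → [k] before /χ/ (voiced → voiceless, matching voiceless); /g/ → [k] before /f/ (voiced → voiceless, matching voiceless) — only voicing changes, and always toward the following segment.
The trigger is the following segment, so the direction is regressive (anticipatory).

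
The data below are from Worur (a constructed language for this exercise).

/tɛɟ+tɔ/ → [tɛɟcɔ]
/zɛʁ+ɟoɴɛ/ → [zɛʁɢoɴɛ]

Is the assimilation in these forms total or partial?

partial assimilation

The segment that alternates is /t/, which surfaces as [c] when adjacent to /ɟ/.
/t/ is alveolar while /ɟ/ is palatal; the output [c] is palatal, matching the trigger — so the feature that spreads is place.
Manner and voice are unchanged, so the assimilation is partial, not total.
The same holds elsewhere in the data: /ɟ/ → [ɢ] after /ʁ/ (palatal → uvular, matching uvular) — only place changes, and always toward the preceding segment.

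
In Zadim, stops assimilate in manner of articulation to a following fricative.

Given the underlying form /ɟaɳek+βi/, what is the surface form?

The rule targets /k/ (voiceless velar stop), which sits before the trigger /β/ (fricative).
A voiceless velar fricative is [x], so the surface segment is [x].

[ɟaɳexβi]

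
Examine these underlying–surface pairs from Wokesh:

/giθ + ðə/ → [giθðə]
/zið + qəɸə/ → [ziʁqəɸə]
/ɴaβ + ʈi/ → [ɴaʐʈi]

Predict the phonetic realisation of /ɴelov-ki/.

[ɴeloɣki]

The data show regressive place assimilation: /ð/ → [ʁ] before /q/; /β/ → [ʐ] before /ʈ/. In each pair only place changes, matching the following consonant, while manner and voice stay constant.
No alternation appears in [giθðə]: there the adjacent consonants already agree in place (/θ/ and /ð/ are both dental), so this form is consistent with the same rule.
The rule targets /v/ (voiced labiodental fricative), which sits before the trigger /k/ (velar).
A voiced velar fricative is [ɣ], so the surface segment is [ɣ].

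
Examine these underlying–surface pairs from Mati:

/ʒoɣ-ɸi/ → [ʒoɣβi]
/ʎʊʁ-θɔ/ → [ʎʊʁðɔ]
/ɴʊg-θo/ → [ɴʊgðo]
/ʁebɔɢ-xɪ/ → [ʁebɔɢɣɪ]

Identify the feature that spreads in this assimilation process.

voicing

Comparing underlying and surface forms, /ɸ/ → [β] is the alternation; the neighbouring /ɣ/ is constant.
The change voiceless → voiced matches the voicing of the preceding /ɣ/, identifying this as voicing assimilation.
The same holds elsewhere in the data: /θ/ → [ð] after /ʁ/ (voiceless → voiced, matching voiced); /θ/ → [ð] after /g/ (voiceless → voiced, matching voiced); /x/ → [ɣ] after /ɢ/ (voiceless → voiced, matching voiced) — only voicing changes, and always toward the preceding segment.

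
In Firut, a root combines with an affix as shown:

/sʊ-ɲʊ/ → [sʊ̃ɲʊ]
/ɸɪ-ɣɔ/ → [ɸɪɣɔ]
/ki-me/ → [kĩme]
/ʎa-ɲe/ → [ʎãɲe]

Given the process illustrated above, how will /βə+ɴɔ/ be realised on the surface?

[βə̃ɴɔ]

The data show regressive nasality assimilation (vowel nasalisation): /ʊ/ → [ʊ̃] before /ɲ/; /i/ → [ĩ] before /m/; /a/ → [ã] before /ɲ/ — a vowel is nasalised by an immediately following nasal consonant.
No change occurs in [ɸɪɣɔ] because the vowel at the boundary is adjacent to an oral consonant, not a nasal (/ɪ/ next to /ɣ/).
The vowel /ə/ is adjacent to the following nasal /ɴ/, so it acquires [+nasal] and surfaces as [ə̃].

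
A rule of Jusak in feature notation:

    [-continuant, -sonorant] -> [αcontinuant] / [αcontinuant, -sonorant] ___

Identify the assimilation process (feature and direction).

progressive manner assimilation

The shared variable α links the value of [continuant] on the target to that of the neighbouring obstruent. [continuant] distinguishes stops from fricatives — a manner-of-articulation feature — so this is manner assimilation.
Since the environment is written before the underscore, the trigger precedes the target; the direction is progressive.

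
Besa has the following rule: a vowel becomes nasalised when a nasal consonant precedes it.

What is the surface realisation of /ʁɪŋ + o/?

[ʁɪŋõ]

/o/ sits next to the nasal /ŋ/ and is therefore nasalised to [õ].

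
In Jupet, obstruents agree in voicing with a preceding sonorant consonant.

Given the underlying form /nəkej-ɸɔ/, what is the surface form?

The rule targets /ɸ/ (voiceless bilabial fricative), which sits after the trigger /j/ (voiced).
A voiced bilabial fricative is [β], so the surface segment is [β].

[nəkejβɔ]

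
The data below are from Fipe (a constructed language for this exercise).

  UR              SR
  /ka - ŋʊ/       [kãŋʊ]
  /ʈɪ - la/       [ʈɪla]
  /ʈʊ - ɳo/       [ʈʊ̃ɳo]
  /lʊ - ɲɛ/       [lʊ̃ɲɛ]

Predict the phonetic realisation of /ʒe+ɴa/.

[ʒẽɴa]

The data show regressive nasality assimilation (vowel nasalisation): /a/ → [ã] before /ŋ/; /ʊ/ → [ʊ̃] before /ɳ/; /ʊ/ → [ʊ̃] before /ɲ/ — a vowel is nasalised by an immediately following nasal consonant.
No change occurs in [ʈɪla] because the vowel at the boundary is adjacent to an oral consonant, not a nasal (/ɪ/ next to /l/).
The vowel /e/ is adjacent to the following nasal /ɴ/, so it acquires [+nasal] and surfaces as [ẽ].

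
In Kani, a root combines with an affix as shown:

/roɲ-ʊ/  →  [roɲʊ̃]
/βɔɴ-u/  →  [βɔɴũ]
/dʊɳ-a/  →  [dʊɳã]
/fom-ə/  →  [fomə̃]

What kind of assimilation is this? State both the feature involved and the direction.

The vowel /ʊ/ surfaces as nasalised [ʊ̃] next to the preceding nasal /ɲ/ — it has acquired the [+nasal] feature of its neighbour.
Likewise in the remaining data: /u/ → [ũ] after /ɴ/; /a/ → [ã] after /ɳ/; /ə/ → [ə̃] after /m/ — each time a vowel is nasalised next to a preceding nasal.
Because the conditioning nasal is to the left of the vowel that changes, the process is progressive (perseverative).

progressive nasality assimilation (vowel nasalisation)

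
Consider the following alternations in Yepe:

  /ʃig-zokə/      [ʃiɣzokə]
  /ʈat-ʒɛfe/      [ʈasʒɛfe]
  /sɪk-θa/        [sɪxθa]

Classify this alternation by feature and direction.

Comparing underlying and surface forms, /g/ → [ɣ] is the alternation; the neighbouring /z/ is constant.
/g/ is a stop while /z/ is a fricative; the output [ɣ] is a fricative, matching the trigger — so the feature that spreads is manner.
Place and voice are unchanged, so the assimilation is partial, not total.
The same holds elsewhere in the data: /t/ → [s] before /ʒ/ (stop → fricative, matching a fricative); /k/ → [x] before /θ/ (stop → fricative, matching a fricative) — only manner changes, and always toward the following segment.
The trigger is the following segment, so the direction is regressive (anticipatory).

regressive manner assimilation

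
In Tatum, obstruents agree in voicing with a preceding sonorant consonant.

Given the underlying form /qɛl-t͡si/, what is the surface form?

/t͡s/ is a voiceless alveolar affricate. The preceding trigger /l/ is voiced, so /t͡s/ must become voiced as well.
A voiced alveolar affricate is [d͡z], so the surface segment is [d͡z].

[qɛld͡zi]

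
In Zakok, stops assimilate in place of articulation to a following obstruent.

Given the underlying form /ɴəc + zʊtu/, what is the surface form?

/c/ is a voiceless palatal stop. The following trigger /z/ is alveolar, so /c/ must become alveolar as well.
Changing only its place to alveolar gives [t] — the voiceless alveolar stop.

[ɴətzʊtu]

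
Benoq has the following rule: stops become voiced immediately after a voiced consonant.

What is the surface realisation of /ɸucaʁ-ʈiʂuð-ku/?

/ʈ/ is a voiceless retroflex stop. The preceding trigger /ʁ/ is voiced, so /ʈ/ must become voiced as well.
A voiced retroflex stop is [ɖ], so the surface segment is [ɖ].
The same rule applies at the second boundary: /k/ → [g] next to /ð/.

[ɸucaʁɖiʂuðgu]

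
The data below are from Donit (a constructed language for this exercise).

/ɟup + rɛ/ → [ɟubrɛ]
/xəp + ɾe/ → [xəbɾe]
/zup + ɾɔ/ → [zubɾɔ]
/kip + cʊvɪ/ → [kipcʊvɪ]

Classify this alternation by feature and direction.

regressive voicing assimilation

The segment that alternates is /p/, which surfaces as [b] when adjacent to /r/.
/p/ is voiceless while /r/ is voiced; the output [b] is voiced, matching the trigger — so the feature that spreads is voicing.
Place and manner are unchanged, so the assimilation is partial, not total.
The same holds elsewhere in the data: /p/ → [b] before /ɾ/ (voiceless → voiced, matching voiced) — only voicing changes, and always toward the following segment.
No alternation appears in [kipcʊvɪ]: there the adjacent consonants already agree in voicing (/p/ and /c/ are both voiceless), so this form is consistent with the same rule.
The trigger is the following segment, so the direction is regressive (anticipatory).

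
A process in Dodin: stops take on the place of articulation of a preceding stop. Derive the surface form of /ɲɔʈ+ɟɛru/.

/ɟ/ is a voiced palatal stop. The preceding trigger /ʈ/ is retroflex, so /ɟ/ must become retroflex as well.
A voiced retroflex stop is [ɖ], so the surface segment is [ɖ].

[ɲɔʈɖɛru]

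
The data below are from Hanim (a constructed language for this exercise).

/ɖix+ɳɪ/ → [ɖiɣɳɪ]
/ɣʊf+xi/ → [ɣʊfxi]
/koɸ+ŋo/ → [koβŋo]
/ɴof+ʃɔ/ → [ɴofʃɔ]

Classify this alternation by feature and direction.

Comparing underlying and surface forms, /x/ → [ɣ] is the alternation; the neighbouring /ɳ/ is constant.
/x/ is voiceless while /ɳ/ is voiced; the output [ɣ] is voiced, matching the trigger — so the feature that spreads is voicing.
Place and manner are unchanged, so the assimilation is partial, not total.
The same holds elsewhere in the data: /ɸ/ → [β] before /ŋ/ (voiceless → voiced, matching voiced) — only voicing changes, and always toward the following segment.
No alternation appears in [ɣʊfxi], [ɴofʃɔ]: there the adjacent consonants already agree in voicing (/f/ and /x/ are both voiceless; /f/ and /ʃ/ are both voiceless), so these forms are consistent with the same rule.
Since the segment that changes precedes the conditioning segment, the assimilation is regressive.

regressive voicing assimilation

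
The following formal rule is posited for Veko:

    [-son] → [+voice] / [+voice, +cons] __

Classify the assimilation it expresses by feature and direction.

progressive voicing assimilation

The structural change is [+voice], and the conditioning segment [+voice, +cons] (a voiced consonant) is itself voiced, so the target comes to share the voicing of its neighbour — voicing assimilation.
The conditioning segment sits to the left of the focus bar, meaning the trigger precedes the segment that changes — progressive assimilation.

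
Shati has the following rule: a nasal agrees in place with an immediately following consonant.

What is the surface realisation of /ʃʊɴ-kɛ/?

[ʃʊŋkɛ]

The rule targets /ɴ/ (voiced uvular nasal), which sits before the trigger /k/ (velar).
A voiced velar nasal is [ŋ], so the surface segment is [ŋ].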